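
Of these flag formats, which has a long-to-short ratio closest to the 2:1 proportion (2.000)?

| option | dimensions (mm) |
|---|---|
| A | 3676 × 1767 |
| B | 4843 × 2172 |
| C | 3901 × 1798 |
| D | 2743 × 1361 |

D

Target 2:1 ≈ 2.000.
A: 2.080 (Δ0.080)  B: 2.230 (Δ0.230)  C: 2.170 (Δ0.170)  D: 2.015 (Δ0.015)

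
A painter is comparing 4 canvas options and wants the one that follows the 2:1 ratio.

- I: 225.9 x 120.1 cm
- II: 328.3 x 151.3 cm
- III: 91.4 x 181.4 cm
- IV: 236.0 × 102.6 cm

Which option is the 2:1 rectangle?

III

Ratios (long/short): I ≈ 1.881; II ≈ 2.170; III ≈ 1.985; IV ≈ 2.300.
2:1 ≈ 2.000; option III is nearest (Δ 0.015).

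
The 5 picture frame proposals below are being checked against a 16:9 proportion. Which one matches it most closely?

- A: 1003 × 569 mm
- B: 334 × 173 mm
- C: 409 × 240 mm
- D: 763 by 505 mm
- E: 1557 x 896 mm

Target 16:9 ≈ 1.778.
A: 1.763 (Δ0.015)  B: 1.931 (Δ0.153)  C: 1.704 (Δ0.074)  D: 1.511 (Δ0.267)  E: 1.738 (Δ0.040)

A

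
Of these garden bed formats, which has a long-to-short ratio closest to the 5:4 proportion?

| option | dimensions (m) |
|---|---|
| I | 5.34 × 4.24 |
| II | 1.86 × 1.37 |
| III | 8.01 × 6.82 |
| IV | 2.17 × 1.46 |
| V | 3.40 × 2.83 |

I

Ratios (long/short): I ≈ 1.259; II ≈ 1.358; III ≈ 1.174; IV ≈ 1.486; V ≈ 1.201.
5:4 ≈ 1.250; option I is nearest (Δ 0.009).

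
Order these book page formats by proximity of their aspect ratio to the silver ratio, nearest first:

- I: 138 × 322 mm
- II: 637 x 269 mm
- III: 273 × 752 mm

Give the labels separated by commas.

Ratios: I = 322 / 138 ≈ 2.333; II = 637 / 269 ≈ 2.368; III = 752 / 273 ≈ 2.755.
|Δ from 2.414|: I 0.081; II 0.046; III 0.341.

II, I, III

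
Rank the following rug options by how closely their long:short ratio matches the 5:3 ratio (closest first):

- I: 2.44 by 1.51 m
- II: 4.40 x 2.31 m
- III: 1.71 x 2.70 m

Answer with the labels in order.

Ratios: I = 2.44 / 1.51 ≈ 1.616; II = 4.40 / 2.31 ≈ 1.905; III = 2.70 / 1.71 ≈ 1.579.
|Δ from 1.667|: I 0.051; II 0.238; III 0.088.

I, III, II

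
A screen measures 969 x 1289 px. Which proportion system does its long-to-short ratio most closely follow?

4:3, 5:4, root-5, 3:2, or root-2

4:3

Ratio = 1289 / 969 ≈ 1.330.
Distances: 4:3 1.333 (Δ 0.003); 5:4 1.250 (Δ 0.080); root-5 2.236 (Δ 0.906); 3:2 1.500 (Δ 0.170); root-2 1.414 (Δ 0.084).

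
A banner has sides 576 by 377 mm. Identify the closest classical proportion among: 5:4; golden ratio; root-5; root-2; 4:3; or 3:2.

3:2

Ratio = 576 / 377 ≈ 1.528.
Distances: 5:4 1.250 (Δ 0.278); golden ratio 1.618 (Δ 0.090); root-5 2.236 (Δ 0.708); root-2 1.414 (Δ 0.114); 4:3 1.333 (Δ 0.195); 3:2 1.500 (Δ 0.028).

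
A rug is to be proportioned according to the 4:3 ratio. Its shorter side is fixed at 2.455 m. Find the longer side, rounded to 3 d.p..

3.273 m

4:3 ≈ 1.33333.
Longer side = 2.455 × 1.33333 ≈ 3.27333 → 3.273 m.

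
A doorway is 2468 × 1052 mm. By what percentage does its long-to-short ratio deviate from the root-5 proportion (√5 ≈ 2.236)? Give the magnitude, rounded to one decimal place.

4.9%

Ratio = 2468 / 1052 ≈ 2.3460.
Ideal root-5 ≈ 2.2361. |2.3460 − 2.2361| / 2.2361 ≈ 4.91% → 4.9%.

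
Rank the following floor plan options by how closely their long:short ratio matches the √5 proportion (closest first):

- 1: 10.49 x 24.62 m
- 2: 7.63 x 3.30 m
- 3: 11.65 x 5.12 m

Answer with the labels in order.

1: 24.62/10.49 ≈ 2.347 → |2.347 − 2.236| = 0.111
2: 7.63/3.30 ≈ 2.312 → |2.312 − 2.236| = 0.076
3: 11.65/5.12 ≈ 2.275 → |2.275 − 2.236| = 0.039

3, 2, 1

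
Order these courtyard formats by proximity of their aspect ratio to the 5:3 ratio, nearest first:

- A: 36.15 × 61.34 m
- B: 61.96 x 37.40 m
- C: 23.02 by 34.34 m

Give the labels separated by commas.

Ratios: A = 61.34 / 36.15 ≈ 1.697; B = 61.96 / 37.40 ≈ 1.657; C = 34.34 / 23.02 ≈ 1.492.
|Δ from 1.667|: A 0.030; B 0.010; C 0.175.

B, A, C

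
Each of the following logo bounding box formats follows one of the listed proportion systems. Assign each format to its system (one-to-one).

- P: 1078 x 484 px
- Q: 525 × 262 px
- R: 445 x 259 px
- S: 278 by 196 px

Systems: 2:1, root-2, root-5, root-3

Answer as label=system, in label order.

Ratios: P ≈ 2.227; Q ≈ 2.004; R ≈ 1.718; S ≈ 1.418.
Targets: 2:1 ≈ 2.000; root-2 ≈ 1.414; root-5 ≈ 2.236; root-3 ≈ 1.732.

P=root-5, Q=2:1, R=root-3, S=root-2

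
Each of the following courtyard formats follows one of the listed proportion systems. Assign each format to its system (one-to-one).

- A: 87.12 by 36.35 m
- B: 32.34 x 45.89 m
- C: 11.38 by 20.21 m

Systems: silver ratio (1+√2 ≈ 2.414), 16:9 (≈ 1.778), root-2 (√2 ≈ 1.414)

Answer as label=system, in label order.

Ratios: A ≈ 2.397; B ≈ 1.419; C ≈ 1.776.
Targets: silver ratio ≈ 2.414; 16:9 ≈ 1.778; root-2 ≈ 1.414.

A=silver ratio, B=root-2, C=16:9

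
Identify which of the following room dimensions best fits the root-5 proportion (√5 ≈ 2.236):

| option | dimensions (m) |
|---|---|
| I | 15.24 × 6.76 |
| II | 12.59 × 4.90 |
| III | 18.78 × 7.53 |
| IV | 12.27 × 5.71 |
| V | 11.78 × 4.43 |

Target root-5 ≈ 2.236.
I: 2.254 (Δ0.018)  II: 2.569 (Δ0.333)  III: 2.494 (Δ0.258)  IV: 2.149 (Δ0.087)  V: 2.659 (Δ0.423)

I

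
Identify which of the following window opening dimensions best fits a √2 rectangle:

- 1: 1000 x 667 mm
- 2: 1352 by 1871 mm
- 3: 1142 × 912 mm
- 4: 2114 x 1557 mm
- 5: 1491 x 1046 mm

5

Target root-2 ≈ 1.414.
1: 1.499 (Δ0.085)  2: 1.384 (Δ0.030)  3: 1.252 (Δ0.162)  4: 1.358 (Δ0.056)  5: 1.425 (Δ0.011)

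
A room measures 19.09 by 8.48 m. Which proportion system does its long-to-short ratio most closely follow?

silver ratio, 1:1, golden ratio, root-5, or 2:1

19.09/8.48 ≈ 2.251. Nearest candidates are root-5 (2.236, off by 0.015) and silver ratio (2.414, off by 0.163).

root-5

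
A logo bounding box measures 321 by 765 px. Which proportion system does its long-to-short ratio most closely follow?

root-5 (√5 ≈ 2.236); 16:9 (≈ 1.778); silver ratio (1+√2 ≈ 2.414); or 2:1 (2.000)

silver ratio

765/321 ≈ 2.383. Nearest candidates are silver ratio (2.414, off by 0.031) and root-5 (2.236, off by 0.147).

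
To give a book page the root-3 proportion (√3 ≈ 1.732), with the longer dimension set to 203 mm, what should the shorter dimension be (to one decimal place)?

117.2 mm

root-3 ≈ 1.73205.
Shorter side = 203 ÷ 1.73205 ≈ 117.202 → 117.2 mm.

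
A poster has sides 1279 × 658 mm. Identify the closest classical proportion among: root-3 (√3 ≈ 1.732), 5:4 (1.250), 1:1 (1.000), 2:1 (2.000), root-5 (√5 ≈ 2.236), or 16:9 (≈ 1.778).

Ratio = 1279 / 658 ≈ 1.944.
Distances: root-3 1.732 (Δ 0.212); 5:4 1.250 (Δ 0.694); 1:1 1.000 (Δ 0.944); 2:1 2.000 (Δ 0.056); root-5 2.236 (Δ 0.292); 16:9 1.778 (Δ 0.166).

2:1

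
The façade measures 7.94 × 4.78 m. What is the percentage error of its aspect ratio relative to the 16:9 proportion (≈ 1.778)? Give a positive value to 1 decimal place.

6.6%

Ratio = 7.94 / 4.78 ≈ 1.6611.
Ideal 16:9 ≈ 1.7778. |1.6611 − 1.7778| / 1.7778 ≈ 6.56% → 6.6%.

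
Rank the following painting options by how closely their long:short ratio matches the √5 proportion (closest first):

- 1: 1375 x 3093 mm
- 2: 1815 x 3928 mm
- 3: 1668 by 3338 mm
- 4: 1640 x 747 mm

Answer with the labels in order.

1, 4, 2, 3

Ratios: 1 = 3093 / 1375 ≈ 2.249; 2 = 3928 / 1815 ≈ 2.164; 3 = 3338 / 1668 ≈ 2.001; 4 = 1640 / 747 ≈ 2.195.
|Δ from 2.236|: 1 0.013; 2 0.072; 3 0.235; 4 0.041.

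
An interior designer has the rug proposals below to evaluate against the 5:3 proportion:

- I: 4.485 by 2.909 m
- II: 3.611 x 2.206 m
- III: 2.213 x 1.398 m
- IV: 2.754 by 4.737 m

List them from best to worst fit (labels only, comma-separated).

Ratios: I = 4.485 / 2.909 ≈ 1.542; II = 3.611 / 2.206 ≈ 1.637; III = 2.213 / 1.398 ≈ 1.583; IV = 4.737 / 2.754 ≈ 1.720.
|Δ from 1.667|: I 0.125; II 0.030; III 0.084; IV 0.053.

II, IV, III, I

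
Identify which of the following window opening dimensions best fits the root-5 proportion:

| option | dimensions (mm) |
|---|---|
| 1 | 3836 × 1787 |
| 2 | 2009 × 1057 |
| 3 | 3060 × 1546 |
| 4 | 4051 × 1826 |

4

Ratios (long/short): 1 ≈ 2.147; 2 ≈ 1.901; 3 ≈ 1.979; 4 ≈ 2.219.
root-5 ≈ 2.236; option 4 is nearest (Δ 0.017).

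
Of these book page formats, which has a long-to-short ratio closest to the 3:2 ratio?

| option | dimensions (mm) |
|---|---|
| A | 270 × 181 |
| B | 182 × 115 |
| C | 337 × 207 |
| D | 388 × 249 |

A

Ratios (long/short): A ≈ 1.492; B ≈ 1.583; C ≈ 1.628; D ≈ 1.558.
3:2 ≈ 1.500; option A is nearest (Δ 0.008).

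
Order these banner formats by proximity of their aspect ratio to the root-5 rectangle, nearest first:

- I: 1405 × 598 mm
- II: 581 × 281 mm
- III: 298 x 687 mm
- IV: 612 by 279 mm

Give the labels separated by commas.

Ratios: I = 1405 / 598 ≈ 2.349; II = 581 / 281 ≈ 2.068; III = 687 / 298 ≈ 2.305; IV = 612 / 279 ≈ 2.194.
|Δ from 2.236|: I 0.113; II 0.168; III 0.069; IV 0.042.

IV, III, I, II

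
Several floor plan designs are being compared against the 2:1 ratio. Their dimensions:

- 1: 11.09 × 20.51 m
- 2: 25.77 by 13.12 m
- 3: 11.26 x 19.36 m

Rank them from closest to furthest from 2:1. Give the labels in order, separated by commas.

Ratios: 1 = 20.51 / 11.09 ≈ 1.849; 2 = 25.77 / 13.12 ≈ 1.964; 3 = 19.36 / 11.26 ≈ 1.719.
|Δ from 2.000|: 1 0.151; 2 0.036; 3 0.281.

2, 1, 3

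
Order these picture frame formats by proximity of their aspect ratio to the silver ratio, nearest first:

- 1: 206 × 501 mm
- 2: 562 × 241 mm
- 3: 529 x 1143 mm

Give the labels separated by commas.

Ratios: 1 = 501 / 206 ≈ 2.432; 2 = 562 / 241 ≈ 2.332; 3 = 1143 / 529 ≈ 2.161.
|Δ from 2.414|: 1 0.018; 2 0.082; 3 0.253.

1, 2, 3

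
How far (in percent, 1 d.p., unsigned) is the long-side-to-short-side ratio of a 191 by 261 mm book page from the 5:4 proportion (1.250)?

Ratio = 261 / 191 ≈ 1.3665.
Ideal 5:4 = 1.2500. |1.3665 − 1.2500| / 1.2500 ≈ 9.32% → 9.3%.

9.3%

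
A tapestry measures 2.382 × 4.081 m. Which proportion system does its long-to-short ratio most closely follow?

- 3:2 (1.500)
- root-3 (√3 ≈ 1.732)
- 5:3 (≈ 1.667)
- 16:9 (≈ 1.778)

Ratio = 4.081 / 2.382 ≈ 1.713.
Distances: 3:2 1.500 (Δ 0.213); root-3 1.732 (Δ 0.019); 5:3 1.667 (Δ 0.046); 16:9 1.778 (Δ 0.065).

root-3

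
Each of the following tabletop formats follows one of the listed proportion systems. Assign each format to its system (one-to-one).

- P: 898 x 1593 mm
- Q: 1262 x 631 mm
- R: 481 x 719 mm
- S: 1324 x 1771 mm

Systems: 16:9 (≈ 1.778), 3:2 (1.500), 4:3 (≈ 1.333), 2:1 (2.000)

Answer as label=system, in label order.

P=16:9, Q=2:1, R=3:2, S=4:3

Ratios: P ≈ 1.774; Q ≈ 2.000; R ≈ 1.495; S ≈ 1.338.
Targets: 16:9 ≈ 1.778; 3:2 ≈ 1.500; 4:3 ≈ 1.333; 2:1 ≈ 2.000.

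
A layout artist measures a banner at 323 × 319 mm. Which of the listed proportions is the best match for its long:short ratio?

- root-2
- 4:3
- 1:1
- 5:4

1:1

Ratio = 323 / 319 ≈ 1.013.
Distances: root-2 1.414 (Δ 0.401); 4:3 1.333 (Δ 0.320); 1:1 1.000 (Δ 0.013); 5:4 1.250 (Δ 0.237).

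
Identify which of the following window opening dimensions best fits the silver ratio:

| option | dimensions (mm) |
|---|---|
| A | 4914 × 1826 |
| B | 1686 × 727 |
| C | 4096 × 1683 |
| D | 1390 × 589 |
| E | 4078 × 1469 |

Target silver ratio ≈ 2.414.
A: 2.691 (Δ0.277)  B: 2.319 (Δ0.095)  C: 2.434 (Δ0.020)  D: 2.360 (Δ0.054)  E: 2.776 (Δ0.362)

C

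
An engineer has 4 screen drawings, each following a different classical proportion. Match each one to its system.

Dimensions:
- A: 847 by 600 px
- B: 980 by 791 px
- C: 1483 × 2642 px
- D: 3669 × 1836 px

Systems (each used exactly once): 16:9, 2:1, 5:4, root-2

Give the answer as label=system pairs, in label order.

A=root-2, B=5:4, C=16:9, D=2:1

A = 847/600 ≈ 1.412 → root-2 (1.414)
B = 980/791 ≈ 1.239 → 5:4 (1.250)
C = 2642/1483 ≈ 1.782 → 16:9 (1.778)
D = 3669/1836 ≈ 1.998 → 2:1 (2.000)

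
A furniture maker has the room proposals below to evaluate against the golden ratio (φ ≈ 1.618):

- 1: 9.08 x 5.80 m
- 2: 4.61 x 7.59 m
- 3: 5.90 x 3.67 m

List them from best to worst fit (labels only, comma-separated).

3, 2, 1

1: 9.08/5.80 ≈ 1.566 → |1.566 − 1.618| = 0.052
2: 7.59/4.61 ≈ 1.646 → |1.646 − 1.618| = 0.028
3: 5.90/3.67 ≈ 1.608 → |1.608 − 1.618| = 0.010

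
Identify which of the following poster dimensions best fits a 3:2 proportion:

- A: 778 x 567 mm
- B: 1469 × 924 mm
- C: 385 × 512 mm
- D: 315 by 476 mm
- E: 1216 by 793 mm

Target 3:2 ≈ 1.500.
A: 1.372 (Δ0.128)  B: 1.590 (Δ0.090)  C: 1.330 (Δ0.170)  D: 1.511 (Δ0.011)  E: 1.533 (Δ0.033)

D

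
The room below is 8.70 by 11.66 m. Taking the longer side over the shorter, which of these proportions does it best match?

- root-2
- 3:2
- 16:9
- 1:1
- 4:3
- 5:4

4:3

Ratio = 11.66 / 8.70 ≈ 1.340.
Distances: root-2 1.414 (Δ 0.074); 3:2 1.500 (Δ 0.160); 16:9 1.778 (Δ 0.438); 1:1 1.000 (Δ 0.340); 4:3 1.333 (Δ 0.007); 5:4 1.250 (Δ 0.090).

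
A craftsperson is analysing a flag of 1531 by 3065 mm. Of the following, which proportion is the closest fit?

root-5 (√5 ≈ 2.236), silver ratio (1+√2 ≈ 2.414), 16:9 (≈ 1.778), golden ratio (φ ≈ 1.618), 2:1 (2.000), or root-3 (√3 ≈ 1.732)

2:1

3065/1531 ≈ 2.002. Nearest candidates are 2:1 (2.000, off by 0.002) and 16:9 (1.778, off by 0.224).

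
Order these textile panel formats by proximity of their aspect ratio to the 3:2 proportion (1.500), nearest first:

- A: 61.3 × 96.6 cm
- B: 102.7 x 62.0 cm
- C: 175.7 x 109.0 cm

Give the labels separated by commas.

Ratios: A = 96.6 / 61.3 ≈ 1.576; B = 102.7 / 62.0 ≈ 1.656; C = 175.7 / 109.0 ≈ 1.612.
|Δ from 1.500|: A 0.076; B 0.156; C 0.112.

A, C, B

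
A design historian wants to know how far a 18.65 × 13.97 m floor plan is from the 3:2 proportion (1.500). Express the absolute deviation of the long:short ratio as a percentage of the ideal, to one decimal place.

Ratio = 18.65 / 13.97 ≈ 1.3350.
Ideal 3:2 = 1.5000. |1.3350 − 1.5000| / 1.5000 ≈ 11.00% → 11.0%.

11.0%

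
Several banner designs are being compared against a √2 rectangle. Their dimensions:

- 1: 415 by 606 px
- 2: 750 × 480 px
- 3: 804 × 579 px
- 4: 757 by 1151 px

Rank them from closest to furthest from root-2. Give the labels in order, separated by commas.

1: 606/415 ≈ 1.460 → |1.460 − 1.414| = 0.046
2: 750/480 ≈ 1.562 → |1.562 − 1.414| = 0.148
3: 804/579 ≈ 1.389 → |1.389 − 1.414| = 0.025
4: 1151/757 ≈ 1.520 → |1.520 − 1.414| = 0.106

3, 1, 4, 2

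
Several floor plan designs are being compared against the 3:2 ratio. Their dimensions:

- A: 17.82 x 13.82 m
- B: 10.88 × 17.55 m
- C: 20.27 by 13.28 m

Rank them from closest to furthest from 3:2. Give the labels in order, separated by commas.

C, B, A

A: 17.82/13.82 ≈ 1.289 → |1.289 − 1.500| = 0.211
B: 17.55/10.88 ≈ 1.613 → |1.613 − 1.500| = 0.113
C: 20.27/13.28 ≈ 1.526 → |1.526 − 1.500| = 0.026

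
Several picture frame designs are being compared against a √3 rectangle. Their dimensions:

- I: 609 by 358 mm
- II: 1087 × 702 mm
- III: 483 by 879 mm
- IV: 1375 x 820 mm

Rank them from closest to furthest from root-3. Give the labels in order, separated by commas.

I, IV, III, II

Ratios: I = 609 / 358 ≈ 1.701; II = 1087 / 702 ≈ 1.548; III = 879 / 483 ≈ 1.820; IV = 1375 / 820 ≈ 1.677.
|Δ from 1.732|: I 0.031; II 0.184; III 0.088; IV 0.055.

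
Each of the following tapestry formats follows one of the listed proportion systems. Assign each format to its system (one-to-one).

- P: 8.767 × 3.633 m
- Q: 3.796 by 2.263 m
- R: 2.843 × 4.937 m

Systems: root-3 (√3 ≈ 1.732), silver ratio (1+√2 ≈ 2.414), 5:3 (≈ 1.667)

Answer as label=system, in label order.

Ratios: P ≈ 2.413; Q ≈ 1.677; R ≈ 1.737.
Targets: root-3 ≈ 1.732; silver ratio ≈ 2.414; 5:3 ≈ 1.667.

P=silver ratio, Q=5:3, R=root-3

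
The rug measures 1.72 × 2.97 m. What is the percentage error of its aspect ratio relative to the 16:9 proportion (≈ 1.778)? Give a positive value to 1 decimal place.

Ratio = 2.97 / 1.72 ≈ 1.7267.
Ideal 16:9 ≈ 1.7778. |1.7267 − 1.7778| / 1.7778 ≈ 2.87% → 2.9%.

2.9%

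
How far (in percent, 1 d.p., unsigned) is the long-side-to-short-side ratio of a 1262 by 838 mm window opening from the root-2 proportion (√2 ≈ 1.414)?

Ratio = 1262 / 838 ≈ 1.5060.
Ideal root-2 ≈ 1.4142. |1.5060 − 1.4142| / 1.4142 ≈ 6.49% → 6.5%.

6.5%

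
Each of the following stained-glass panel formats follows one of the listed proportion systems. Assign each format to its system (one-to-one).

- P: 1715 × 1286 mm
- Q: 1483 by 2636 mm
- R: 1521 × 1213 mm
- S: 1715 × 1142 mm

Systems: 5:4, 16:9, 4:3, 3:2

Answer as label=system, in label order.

P=4:3, Q=16:9, R=5:4, S=3:2

P = 1715/1286 ≈ 1.334 → 4:3 (1.333)
Q = 2636/1483 ≈ 1.777 → 16:9 (1.778)
R = 1521/1213 ≈ 1.254 → 5:4 (1.250)
S = 1715/1142 ≈ 1.502 → 3:2 (1.500)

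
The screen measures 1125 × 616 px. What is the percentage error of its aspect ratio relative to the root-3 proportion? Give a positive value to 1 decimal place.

Ratio = 1125 / 616 ≈ 1.8263.
Ideal root-3 ≈ 1.7321. |1.8263 − 1.7321| / 1.7321 ≈ 5.44% → 5.4%.

5.4%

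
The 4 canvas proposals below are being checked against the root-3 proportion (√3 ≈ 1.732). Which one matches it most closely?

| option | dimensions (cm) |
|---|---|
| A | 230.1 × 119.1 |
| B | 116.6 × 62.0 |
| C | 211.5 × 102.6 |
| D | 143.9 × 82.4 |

D

Target root-3 ≈ 1.732.
A: 1.932 (Δ0.200)  B: 1.881 (Δ0.149)  C: 2.061 (Δ0.329)  D: 1.746 (Δ0.014)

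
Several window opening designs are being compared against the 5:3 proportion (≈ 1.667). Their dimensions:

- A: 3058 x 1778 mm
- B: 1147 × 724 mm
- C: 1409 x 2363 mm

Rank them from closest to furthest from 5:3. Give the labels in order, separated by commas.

Ratios: A = 3058 / 1778 ≈ 1.720; B = 1147 / 724 ≈ 1.584; C = 2363 / 1409 ≈ 1.677.
|Δ from 1.667|: A 0.053; B 0.083; C 0.010.

C, A, B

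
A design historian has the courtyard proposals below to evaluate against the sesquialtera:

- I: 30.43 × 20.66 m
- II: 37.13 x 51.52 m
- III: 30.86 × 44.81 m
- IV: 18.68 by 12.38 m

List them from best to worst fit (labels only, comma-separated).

Ratios: I = 30.43 / 20.66 ≈ 1.473; II = 51.52 / 37.13 ≈ 1.388; III = 44.81 / 30.86 ≈ 1.452; IV = 18.68 / 12.38 ≈ 1.509.
|Δ from 1.500|: I 0.027; II 0.112; III 0.048; IV 0.009.

IV, I, III, II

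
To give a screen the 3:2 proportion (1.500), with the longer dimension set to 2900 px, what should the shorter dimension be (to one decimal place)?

1933.3 px

3:2 = 1.50000.
Shorter side = 2900 ÷ 1.50000 ≈ 1933.333 → 1933.3 px.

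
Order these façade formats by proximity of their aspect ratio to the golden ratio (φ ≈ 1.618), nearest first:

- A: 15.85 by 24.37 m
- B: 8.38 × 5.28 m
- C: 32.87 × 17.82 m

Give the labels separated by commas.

A: 24.37/15.85 ≈ 1.538 → |1.538 − 1.618| = 0.080
B: 8.38/5.28 ≈ 1.587 → |1.587 − 1.618| = 0.031
C: 32.87/17.82 ≈ 1.845 → |1.845 − 1.618| = 0.227

B, A, C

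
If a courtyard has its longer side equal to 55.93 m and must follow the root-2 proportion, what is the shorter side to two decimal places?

root-2 ≈ 1.41421.
Shorter side = 55.93 ÷ 1.41421 ≈ 39.5486 → 39.55 m.

39.55 m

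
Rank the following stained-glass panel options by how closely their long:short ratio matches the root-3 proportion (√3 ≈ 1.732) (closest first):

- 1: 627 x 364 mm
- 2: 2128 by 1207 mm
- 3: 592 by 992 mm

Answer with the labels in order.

1, 2, 3

1: 627/364 ≈ 1.723 → |1.723 − 1.732| = 0.009
2: 2128/1207 ≈ 1.763 → |1.763 − 1.732| = 0.031
3: 992/592 ≈ 1.676 → |1.676 − 1.732| = 0.056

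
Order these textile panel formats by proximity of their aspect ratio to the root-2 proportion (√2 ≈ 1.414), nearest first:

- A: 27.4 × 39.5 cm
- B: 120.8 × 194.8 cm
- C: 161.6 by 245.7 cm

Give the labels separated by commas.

A, C, B

A: 39.5/27.4 ≈ 1.442 → |1.442 − 1.414| = 0.028
B: 194.8/120.8 ≈ 1.613 → |1.613 − 1.414| = 0.199
C: 245.7/161.6 ≈ 1.520 → |1.520 − 1.414| = 0.106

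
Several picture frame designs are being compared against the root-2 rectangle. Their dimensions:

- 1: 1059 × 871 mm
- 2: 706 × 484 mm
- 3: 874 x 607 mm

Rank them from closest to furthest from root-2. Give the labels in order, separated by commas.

3, 2, 1

Ratios: 1 = 1059 / 871 ≈ 1.216; 2 = 706 / 484 ≈ 1.459; 3 = 874 / 607 ≈ 1.440.
|Δ from 1.414|: 1 0.198; 2 0.045; 3 0.026.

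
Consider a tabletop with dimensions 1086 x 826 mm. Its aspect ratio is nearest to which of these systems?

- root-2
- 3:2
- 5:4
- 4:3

4:3

1086/826 ≈ 1.315. Nearest candidates are 4:3 (1.333, off by 0.018) and 5:4 (1.250, off by 0.065).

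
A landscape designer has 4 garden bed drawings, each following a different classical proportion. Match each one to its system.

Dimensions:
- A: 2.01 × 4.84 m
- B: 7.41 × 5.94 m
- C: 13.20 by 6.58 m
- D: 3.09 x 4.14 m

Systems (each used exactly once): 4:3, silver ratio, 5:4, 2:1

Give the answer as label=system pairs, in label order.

A = 4.84/2.01 ≈ 2.408 → silver ratio (2.414)
B = 7.41/5.94 ≈ 1.247 → 5:4 (1.250)
C = 13.20/6.58 ≈ 2.006 → 2:1 (2.000)
D = 4.14/3.09 ≈ 1.340 → 4:3 (1.333)

A=silver ratio, B=5:4, C=2:1, D=4:3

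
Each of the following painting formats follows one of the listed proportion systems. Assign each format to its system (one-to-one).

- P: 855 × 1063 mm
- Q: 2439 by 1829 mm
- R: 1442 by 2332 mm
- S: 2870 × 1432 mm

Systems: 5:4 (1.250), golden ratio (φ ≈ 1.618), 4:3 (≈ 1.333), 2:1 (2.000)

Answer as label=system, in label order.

P=5:4, Q=4:3, R=golden ratio, S=2:1

P = 1063/855 ≈ 1.243 → 5:4 (1.250)
Q = 2439/1829 ≈ 1.334 → 4:3 (1.333)
R = 2332/1442 ≈ 1.617 → golden ratio (1.618)
S = 2870/1432 ≈ 2.004 → 2:1 (2.000)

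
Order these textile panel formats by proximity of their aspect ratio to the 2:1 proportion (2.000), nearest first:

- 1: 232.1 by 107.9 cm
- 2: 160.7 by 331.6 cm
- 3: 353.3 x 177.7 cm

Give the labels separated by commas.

Ratios: 1 = 232.1 / 107.9 ≈ 2.151; 2 = 331.6 / 160.7 ≈ 2.063; 3 = 353.3 / 177.7 ≈ 1.988.
|Δ from 2.000|: 1 0.151; 2 0.063; 3 0.012.

3, 2, 1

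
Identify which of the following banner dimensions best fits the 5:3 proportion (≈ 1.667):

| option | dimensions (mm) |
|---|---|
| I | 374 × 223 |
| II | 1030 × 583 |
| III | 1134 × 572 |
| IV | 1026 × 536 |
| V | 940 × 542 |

I

Target 5:3 ≈ 1.667.
I: 1.677 (Δ0.010)  II: 1.767 (Δ0.100)  III: 1.983 (Δ0.316)  IV: 1.914 (Δ0.247)  V: 1.734 (Δ0.067)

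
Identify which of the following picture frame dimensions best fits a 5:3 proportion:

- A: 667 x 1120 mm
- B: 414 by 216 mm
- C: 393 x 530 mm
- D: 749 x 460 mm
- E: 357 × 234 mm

A

Ratios (long/short): A ≈ 1.679; B ≈ 1.917; C ≈ 1.349; D ≈ 1.628; E ≈ 1.526.
5:3 ≈ 1.667; option A is nearest (Δ 0.012).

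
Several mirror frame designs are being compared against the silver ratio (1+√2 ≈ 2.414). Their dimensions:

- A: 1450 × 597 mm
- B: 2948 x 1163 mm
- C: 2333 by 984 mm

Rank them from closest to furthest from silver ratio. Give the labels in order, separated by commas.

A, C, B

A: 1450/597 ≈ 2.429 → |2.429 − 2.414| = 0.015
B: 2948/1163 ≈ 2.535 → |2.535 − 2.414| = 0.121
C: 2333/984 ≈ 2.371 → |2.371 − 2.414| = 0.043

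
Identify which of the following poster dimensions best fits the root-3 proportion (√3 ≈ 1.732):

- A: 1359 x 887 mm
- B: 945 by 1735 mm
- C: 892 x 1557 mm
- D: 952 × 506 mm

C

Ratios (long/short): A ≈ 1.532; B ≈ 1.836; C ≈ 1.746; D ≈ 1.881.
root-3 ≈ 1.732; option C is nearest (Δ 0.014).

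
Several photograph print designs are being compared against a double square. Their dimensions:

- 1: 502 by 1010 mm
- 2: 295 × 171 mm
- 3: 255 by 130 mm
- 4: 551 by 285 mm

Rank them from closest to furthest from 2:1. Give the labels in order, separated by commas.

1, 3, 4, 2

1: 1010/502 ≈ 2.012 → |2.012 − 2.000| = 0.012
2: 295/171 ≈ 1.725 → |1.725 − 2.000| = 0.275
3: 255/130 ≈ 1.962 → |1.962 − 2.000| = 0.038
4: 551/285 ≈ 1.933 → |1.933 − 2.000| = 0.067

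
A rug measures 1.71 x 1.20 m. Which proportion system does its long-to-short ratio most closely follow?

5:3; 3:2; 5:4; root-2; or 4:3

Ratio = 1.71 / 1.20 ≈ 1.425.
Distances: 5:3 1.667 (Δ 0.242); 3:2 1.500 (Δ 0.075); 5:4 1.250 (Δ 0.175); root-2 1.414 (Δ 0.011); 4:3 1.333 (Δ 0.092).

root-2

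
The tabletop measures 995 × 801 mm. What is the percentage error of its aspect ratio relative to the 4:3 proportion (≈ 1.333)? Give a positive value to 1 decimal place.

Ratio = 995 / 801 ≈ 1.2422.
Ideal 4:3 ≈ 1.3333. |1.2422 − 1.3333| / 1.3333 ≈ 6.83% → 6.8%.

6.8%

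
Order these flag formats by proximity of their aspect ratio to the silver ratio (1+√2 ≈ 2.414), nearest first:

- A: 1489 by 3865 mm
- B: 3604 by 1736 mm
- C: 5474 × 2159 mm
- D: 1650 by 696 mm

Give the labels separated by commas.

A: 3865/1489 ≈ 2.596 → |2.596 − 2.414| = 0.182
B: 3604/1736 ≈ 2.076 → |2.076 − 2.414| = 0.338
C: 5474/2159 ≈ 2.535 → |2.535 − 2.414| = 0.121
D: 1650/696 ≈ 2.371 → |2.371 − 2.414| = 0.043

D, C, A, B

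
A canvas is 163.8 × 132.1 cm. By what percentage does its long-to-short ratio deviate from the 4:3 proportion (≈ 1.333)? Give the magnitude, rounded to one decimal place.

7.0%

Ratio = 163.8 / 132.1 ≈ 1.2400.
Ideal 4:3 ≈ 1.3333. |1.2400 − 1.3333| / 1.3333 ≈ 7.00% → 7.0%.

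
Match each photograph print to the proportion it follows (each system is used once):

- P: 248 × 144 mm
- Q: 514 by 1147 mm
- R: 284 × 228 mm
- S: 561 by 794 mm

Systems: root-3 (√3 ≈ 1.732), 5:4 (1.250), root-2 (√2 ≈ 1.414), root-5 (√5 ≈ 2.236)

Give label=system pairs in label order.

P=root-3, Q=root-5, R=5:4, S=root-2

Ratios: P ≈ 1.722; Q ≈ 2.232; R ≈ 1.246; S ≈ 1.415.
Targets: root-3 ≈ 1.732; 5:4 ≈ 1.250; root-2 ≈ 1.414; root-5 ≈ 2.236.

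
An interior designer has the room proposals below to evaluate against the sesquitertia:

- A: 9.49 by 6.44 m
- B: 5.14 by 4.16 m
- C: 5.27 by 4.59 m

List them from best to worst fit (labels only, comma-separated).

Ratios: A = 9.49 / 6.44 ≈ 1.474; B = 5.14 / 4.16 ≈ 1.236; C = 5.27 / 4.59 ≈ 1.148.
|Δ from 1.333|: A 0.141; B 0.097; C 0.185.

B, A, C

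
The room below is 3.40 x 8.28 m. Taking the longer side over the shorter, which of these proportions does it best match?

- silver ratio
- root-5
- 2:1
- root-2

Ratio = 8.28 / 3.40 ≈ 2.435.
Distances: silver ratio 2.414 (Δ 0.021); root-5 2.236 (Δ 0.199); 2:1 2.000 (Δ 0.435); root-2 1.414 (Δ 1.021).

silver ratio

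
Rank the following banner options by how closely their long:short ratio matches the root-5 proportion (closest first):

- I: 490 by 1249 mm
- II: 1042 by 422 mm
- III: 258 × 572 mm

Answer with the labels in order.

III, II, I

Ratios: I = 1249 / 490 ≈ 2.549; II = 1042 / 422 ≈ 2.469; III = 572 / 258 ≈ 2.217.
|Δ from 2.236|: I 0.313; II 0.233; III 0.019.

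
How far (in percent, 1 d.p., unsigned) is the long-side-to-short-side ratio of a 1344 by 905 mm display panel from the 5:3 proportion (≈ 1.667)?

Ratio = 1344 / 905 ≈ 1.4851.
Ideal 5:3 ≈ 1.6667. |1.4851 − 1.6667| / 1.6667 ≈ 10.90% → 10.9%.

10.9%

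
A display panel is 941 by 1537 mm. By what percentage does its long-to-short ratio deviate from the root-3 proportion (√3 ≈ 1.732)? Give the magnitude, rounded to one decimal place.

Ratio = 1537 / 941 ≈ 1.6334.
Ideal root-3 ≈ 1.7321. |1.6334 − 1.7321| / 1.7321 ≈ 5.70% → 5.7%.

5.7%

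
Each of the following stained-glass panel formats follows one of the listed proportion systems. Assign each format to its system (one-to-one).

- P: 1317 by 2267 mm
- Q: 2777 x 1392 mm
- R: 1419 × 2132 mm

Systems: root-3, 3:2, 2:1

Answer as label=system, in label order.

P = 2267/1317 ≈ 1.721 → root-3 (1.732)
Q = 2777/1392 ≈ 1.995 → 2:1 (2.000)
R = 2132/1419 ≈ 1.502 → 3:2 (1.500)

P=root-3, Q=2:1, R=3:2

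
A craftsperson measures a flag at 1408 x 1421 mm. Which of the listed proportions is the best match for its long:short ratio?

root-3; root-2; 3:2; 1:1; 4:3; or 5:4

1:1

Ratio = 1421 / 1408 ≈ 1.009.
Distances: root-3 1.732 (Δ 0.723); root-2 1.414 (Δ 0.405); 3:2 1.500 (Δ 0.491); 1:1 1.000 (Δ 0.009); 4:3 1.333 (Δ 0.324); 5:4 1.250 (Δ 0.241).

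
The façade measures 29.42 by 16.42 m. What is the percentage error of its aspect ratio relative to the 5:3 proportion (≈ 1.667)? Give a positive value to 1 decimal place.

7.5%

Ratio = 29.42 / 16.42 ≈ 1.7917.
Ideal 5:3 ≈ 1.6667. |1.7917 − 1.6667| / 1.6667 ≈ 7.50% → 7.5%.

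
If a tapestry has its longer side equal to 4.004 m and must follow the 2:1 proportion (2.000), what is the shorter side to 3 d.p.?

2.002 m

2:1 = 2.00000.
Shorter side = 4.004 ÷ 2.00000 ≈ 2.00200 → 2.002 m.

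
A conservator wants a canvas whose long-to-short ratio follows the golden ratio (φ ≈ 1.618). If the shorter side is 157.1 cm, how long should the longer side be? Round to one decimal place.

golden ratio ≈ 1.61803.
Longer side = 157.1 × 1.61803 ≈ 254.193 → 254.2 cm.

254.2 cm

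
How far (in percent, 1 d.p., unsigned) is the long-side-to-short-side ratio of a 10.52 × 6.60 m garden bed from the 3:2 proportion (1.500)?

6.3%

Ratio = 10.52 / 6.60 ≈ 1.5939.
Ideal 3:2 = 1.5000. |1.5939 − 1.5000| / 1.5000 ≈ 6.26% → 6.3%.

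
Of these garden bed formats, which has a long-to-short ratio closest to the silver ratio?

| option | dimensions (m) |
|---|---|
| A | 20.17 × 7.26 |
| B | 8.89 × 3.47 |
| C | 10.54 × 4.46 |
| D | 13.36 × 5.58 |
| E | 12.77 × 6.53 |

D

Target silver ratio ≈ 2.414.
A: 2.778 (Δ0.364)  B: 2.562 (Δ0.148)  C: 2.363 (Δ0.051)  D: 2.394 (Δ0.020)  E: 1.956 (Δ0.458)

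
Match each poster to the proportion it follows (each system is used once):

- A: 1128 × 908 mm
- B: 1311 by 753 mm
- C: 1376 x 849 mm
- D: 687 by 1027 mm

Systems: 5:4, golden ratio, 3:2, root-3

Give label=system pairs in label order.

Ratios: A ≈ 1.242; B ≈ 1.741; C ≈ 1.621; D ≈ 1.495.
Targets: 5:4 ≈ 1.250; golden ratio ≈ 1.618; 3:2 ≈ 1.500; root-3 ≈ 1.732.

A=5:4, B=root-3, C=golden ratio, D=3:2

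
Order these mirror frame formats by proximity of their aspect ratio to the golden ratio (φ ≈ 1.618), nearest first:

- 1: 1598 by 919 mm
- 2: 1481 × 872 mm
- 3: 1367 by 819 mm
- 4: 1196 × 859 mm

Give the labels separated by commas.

Ratios: 1 = 1598 / 919 ≈ 1.739; 2 = 1481 / 872 ≈ 1.698; 3 = 1367 / 819 ≈ 1.669; 4 = 1196 / 859 ≈ 1.392.
|Δ from 1.618|: 1 0.121; 2 0.080; 3 0.051; 4 0.226.

3, 2, 1, 4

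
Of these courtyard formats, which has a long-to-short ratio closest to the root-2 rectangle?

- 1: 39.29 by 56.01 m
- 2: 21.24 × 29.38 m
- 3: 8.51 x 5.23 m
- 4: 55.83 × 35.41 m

1

Target root-2 ≈ 1.414.
1: 1.426 (Δ0.012)  2: 1.383 (Δ0.031)  3: 1.627 (Δ0.213)  4: 1.577 (Δ0.163)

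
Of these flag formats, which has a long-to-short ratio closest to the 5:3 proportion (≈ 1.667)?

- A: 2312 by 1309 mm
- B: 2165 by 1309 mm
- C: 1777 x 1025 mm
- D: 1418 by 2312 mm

B

Target 5:3 ≈ 1.667.
A: 1.766 (Δ0.099)  B: 1.654 (Δ0.013)  C: 1.734 (Δ0.067)  D: 1.630 (Δ0.037)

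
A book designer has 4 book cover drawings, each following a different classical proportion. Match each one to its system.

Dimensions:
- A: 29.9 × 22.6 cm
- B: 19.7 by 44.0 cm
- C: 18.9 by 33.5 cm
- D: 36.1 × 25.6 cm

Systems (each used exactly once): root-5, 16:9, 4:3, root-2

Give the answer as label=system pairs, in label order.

A=4:3, B=root-5, C=16:9, D=root-2

Ratios: A ≈ 1.323; B ≈ 2.234; C ≈ 1.772; D ≈ 1.410.
Targets: root-5 ≈ 2.236; 16:9 ≈ 1.778; 4:3 ≈ 1.333; root-2 ≈ 1.414.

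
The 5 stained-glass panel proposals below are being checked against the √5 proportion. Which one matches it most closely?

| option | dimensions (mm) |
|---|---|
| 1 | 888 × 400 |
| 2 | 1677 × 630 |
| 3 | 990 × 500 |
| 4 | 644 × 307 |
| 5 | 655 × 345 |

Ratios (long/short): 1 ≈ 2.220; 2 ≈ 2.662; 3 ≈ 1.980; 4 ≈ 2.098; 5 ≈ 1.899.
root-5 ≈ 2.236; option 1 is nearest (Δ 0.016).

1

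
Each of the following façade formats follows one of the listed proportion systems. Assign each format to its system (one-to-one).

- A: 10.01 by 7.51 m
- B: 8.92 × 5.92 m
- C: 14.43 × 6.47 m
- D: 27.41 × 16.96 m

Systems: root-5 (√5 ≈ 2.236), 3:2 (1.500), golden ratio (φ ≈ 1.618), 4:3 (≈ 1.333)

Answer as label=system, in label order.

A=4:3, B=3:2, C=root-5, D=golden ratio

Ratios: A ≈ 1.333; B ≈ 1.507; C ≈ 2.230; D ≈ 1.616.
Targets: root-5 ≈ 2.236; 3:2 ≈ 1.500; golden ratio ≈ 1.618; 4:3 ≈ 1.333.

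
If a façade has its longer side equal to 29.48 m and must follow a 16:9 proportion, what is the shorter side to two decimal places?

16.58 m

16:9 ≈ 1.77778.
Shorter side = 29.48 ÷ 1.77778 ≈ 16.5825 → 16.58 m.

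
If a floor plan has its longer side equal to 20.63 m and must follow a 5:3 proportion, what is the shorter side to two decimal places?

12.38 m

5:3 ≈ 1.66667.
Shorter side = 20.63 ÷ 1.66667 ≈ 12.3780 → 12.38 m.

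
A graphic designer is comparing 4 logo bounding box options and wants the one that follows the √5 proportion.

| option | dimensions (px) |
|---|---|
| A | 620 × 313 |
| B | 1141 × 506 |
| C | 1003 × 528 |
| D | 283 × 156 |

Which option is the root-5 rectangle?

B

Ratios (long/short): A ≈ 1.981; B ≈ 2.255; C ≈ 1.900; D ≈ 1.814.
root-5 ≈ 2.236; option B is nearest (Δ 0.019).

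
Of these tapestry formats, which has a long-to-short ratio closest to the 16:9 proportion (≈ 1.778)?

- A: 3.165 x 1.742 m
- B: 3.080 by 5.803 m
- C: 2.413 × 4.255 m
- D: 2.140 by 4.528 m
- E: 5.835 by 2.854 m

Ratios (long/short): A ≈ 1.817; B ≈ 1.884; C ≈ 1.763; D ≈ 2.116; E ≈ 2.044.
16:9 ≈ 1.778; option C is nearest (Δ 0.015).

C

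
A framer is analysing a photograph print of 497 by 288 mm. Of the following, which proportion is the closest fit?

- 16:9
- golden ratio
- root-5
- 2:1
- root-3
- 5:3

497/288 ≈ 1.726. Nearest candidates are root-3 (1.732, off by 0.006) and 16:9 (1.778, off by 0.052).

root-3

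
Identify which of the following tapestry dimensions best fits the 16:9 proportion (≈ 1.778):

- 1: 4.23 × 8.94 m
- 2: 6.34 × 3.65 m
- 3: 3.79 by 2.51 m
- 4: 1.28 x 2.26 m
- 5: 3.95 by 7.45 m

Ratios (long/short): 1 ≈ 2.113; 2 ≈ 1.737; 3 ≈ 1.510; 4 ≈ 1.766; 5 ≈ 1.886.
16:9 ≈ 1.778; option 4 is nearest (Δ 0.012).

4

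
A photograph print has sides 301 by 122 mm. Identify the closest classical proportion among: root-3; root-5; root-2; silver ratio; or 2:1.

Ratio = 301 / 122 ≈ 2.467.
Distances: root-3 1.732 (Δ 0.735); root-5 2.236 (Δ 0.231); root-2 1.414 (Δ 1.053); silver ratio 2.414 (Δ 0.053); 2:1 2.000 (Δ 0.467).

silver ratio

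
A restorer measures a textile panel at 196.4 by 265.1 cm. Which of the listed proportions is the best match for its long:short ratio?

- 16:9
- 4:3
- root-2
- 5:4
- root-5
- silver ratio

4:3

Ratio = 265.1 / 196.4 ≈ 1.350.
Distances: 16:9 1.778 (Δ 0.428); 4:3 1.333 (Δ 0.017); root-2 1.414 (Δ 0.064); 5:4 1.250 (Δ 0.100); root-5 2.236 (Δ 0.886); silver ratio 2.414 (Δ 1.064).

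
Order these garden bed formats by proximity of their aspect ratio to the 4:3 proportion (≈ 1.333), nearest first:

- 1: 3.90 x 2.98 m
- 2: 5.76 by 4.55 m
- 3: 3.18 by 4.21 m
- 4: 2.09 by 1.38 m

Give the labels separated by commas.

1: 3.90/2.98 ≈ 1.309 → |1.309 − 1.333| = 0.024
2: 5.76/4.55 ≈ 1.266 → |1.266 − 1.333| = 0.067
3: 4.21/3.18 ≈ 1.324 → |1.324 − 1.333| = 0.009
4: 2.09/1.38 ≈ 1.514 → |1.514 − 1.333| = 0.181

3, 1, 2, 4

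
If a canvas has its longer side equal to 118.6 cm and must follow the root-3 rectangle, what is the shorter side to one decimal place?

68.5 cm

root-3 ≈ 1.73205.
Shorter side = 118.6 ÷ 1.73205 ≈ 68.474 → 68.5 cm.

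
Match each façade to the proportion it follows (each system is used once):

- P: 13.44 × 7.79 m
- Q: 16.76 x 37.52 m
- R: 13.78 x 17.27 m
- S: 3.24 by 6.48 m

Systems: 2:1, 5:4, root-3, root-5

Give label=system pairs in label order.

Ratios: P ≈ 1.725; Q ≈ 2.239; R ≈ 1.253; S ≈ 2.000.
Targets: 2:1 ≈ 2.000; 5:4 ≈ 1.250; root-3 ≈ 1.732; root-5 ≈ 2.236.

P=root-3, Q=root-5, R=5:4, S=2:1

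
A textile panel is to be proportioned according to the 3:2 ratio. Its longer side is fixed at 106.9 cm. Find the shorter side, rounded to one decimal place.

3:2 = 1.50000.
Shorter side = 106.9 ÷ 1.50000 ≈ 71.267 → 71.3 cm.

71.3 cm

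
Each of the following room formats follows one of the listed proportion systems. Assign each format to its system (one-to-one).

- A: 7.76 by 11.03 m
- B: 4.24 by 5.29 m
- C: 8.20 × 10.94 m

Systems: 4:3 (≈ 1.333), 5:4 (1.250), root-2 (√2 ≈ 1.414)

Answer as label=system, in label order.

A=root-2, B=5:4, C=4:3

Ratios: A ≈ 1.421; B ≈ 1.248; C ≈ 1.334.
Targets: 4:3 ≈ 1.333; 5:4 ≈ 1.250; root-2 ≈ 1.414.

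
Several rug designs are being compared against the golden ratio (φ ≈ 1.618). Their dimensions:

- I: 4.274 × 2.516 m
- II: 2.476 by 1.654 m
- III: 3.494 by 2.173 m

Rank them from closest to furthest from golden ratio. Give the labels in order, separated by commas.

I: 4.274/2.516 ≈ 1.699 → |1.699 − 1.618| = 0.081
II: 2.476/1.654 ≈ 1.497 → |1.497 − 1.618| = 0.121
III: 3.494/2.173 ≈ 1.608 → |1.608 − 1.618| = 0.010

III, I, II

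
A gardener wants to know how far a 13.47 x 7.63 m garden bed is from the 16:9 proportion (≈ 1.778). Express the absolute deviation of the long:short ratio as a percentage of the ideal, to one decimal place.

0.7%

Ratio = 13.47 / 7.63 ≈ 1.7654.
Ideal 16:9 ≈ 1.7778. |1.7654 − 1.7778| / 1.7778 ≈ 0.70% → 0.7%.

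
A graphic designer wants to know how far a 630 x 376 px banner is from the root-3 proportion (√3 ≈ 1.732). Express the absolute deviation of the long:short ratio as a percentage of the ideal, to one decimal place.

3.3%

Ratio = 630 / 376 ≈ 1.6755.
Ideal root-3 ≈ 1.7321. |1.6755 − 1.7321| / 1.7321 ≈ 3.27% → 3.3%.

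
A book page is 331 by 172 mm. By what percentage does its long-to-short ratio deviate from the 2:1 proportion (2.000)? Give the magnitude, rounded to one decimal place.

Ratio = 331 / 172 ≈ 1.9244.
Ideal 2:1 = 2.0000. |1.9244 − 2.0000| / 2.0000 ≈ 3.78% → 3.8%.

3.8%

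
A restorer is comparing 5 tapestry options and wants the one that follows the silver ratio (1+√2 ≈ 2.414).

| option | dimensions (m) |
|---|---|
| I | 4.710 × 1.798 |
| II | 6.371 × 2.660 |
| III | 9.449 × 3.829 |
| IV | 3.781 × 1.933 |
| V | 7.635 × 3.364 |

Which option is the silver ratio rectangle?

II

Target silver ratio ≈ 2.414.
I: 2.620 (Δ0.206)  II: 2.395 (Δ0.019)  III: 2.468 (Δ0.054)  IV: 1.956 (Δ0.458)  V: 2.270 (Δ0.144)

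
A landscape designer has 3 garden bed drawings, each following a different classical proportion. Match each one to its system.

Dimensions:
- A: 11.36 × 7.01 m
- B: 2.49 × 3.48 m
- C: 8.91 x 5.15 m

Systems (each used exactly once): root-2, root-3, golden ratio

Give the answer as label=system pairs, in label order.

Ratios: A ≈ 1.621; B ≈ 1.398; C ≈ 1.730.
Targets: root-2 ≈ 1.414; root-3 ≈ 1.732; golden ratio ≈ 1.618.

A=golden ratio, B=root-2, C=root-3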